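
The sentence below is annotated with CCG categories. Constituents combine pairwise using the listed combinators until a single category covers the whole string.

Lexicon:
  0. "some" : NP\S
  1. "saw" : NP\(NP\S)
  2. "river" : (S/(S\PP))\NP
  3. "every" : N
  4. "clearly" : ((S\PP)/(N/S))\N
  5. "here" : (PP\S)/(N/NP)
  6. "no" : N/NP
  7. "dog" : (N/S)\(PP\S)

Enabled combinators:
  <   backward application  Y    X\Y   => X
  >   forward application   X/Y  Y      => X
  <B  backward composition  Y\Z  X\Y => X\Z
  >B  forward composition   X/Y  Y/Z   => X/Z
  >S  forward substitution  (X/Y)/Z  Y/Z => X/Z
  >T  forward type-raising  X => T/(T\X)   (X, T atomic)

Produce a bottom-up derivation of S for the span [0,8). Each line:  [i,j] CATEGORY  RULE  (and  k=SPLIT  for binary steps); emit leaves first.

[0,8] S   >
  [0,3] S/(S\PP)   <
    [0,2] NP   <
      [0,1] "some" : NP\S
      [1,2] "saw" : NP\(NP\S)
    [2,3] "river" : (S/(S\PP))\NP
  [3,8] S\PP   >
    [3,5] (S\PP)/(N/S)   <
      [3,4] "every" : N
      [4,5] "clearly" : ((S\PP)/(N/S))\N
    [5,8] N/S   <
      [5,7] PP\S   >
        [5,6] "here" : (PP\S)/(N/NP)
        [6,7] "no" : N/NP
      [7,8] "dog" : (N/S)\(PP\S)

[0,1] NP\S  lex  "some"
[1,2] NP\(NP\S)  lex  "saw"
[0,2] NP  <  k=1
[2,3] (S/(S\PP))\NP  lex  "river"
[0,3] S/(S\PP)  <  k=2
[3,4] N  lex  "every"
[4,5] ((S\PP)/(N/S))\N  lex  "clearly"
[3,5] (S\PP)/(N/S)  <  k=4
[5,6] (PP\S)/(N/NP)  lex  "here"
[6,7] N/NP  lex  "no"
[5,7] PP\S  >  k=6
[7,8] (N/S)\(PP\S)  lex  "dog"
[5,8] N/S  <  k=7
[3,8] S\PP  >  k=5
[0,8] S  >  k=3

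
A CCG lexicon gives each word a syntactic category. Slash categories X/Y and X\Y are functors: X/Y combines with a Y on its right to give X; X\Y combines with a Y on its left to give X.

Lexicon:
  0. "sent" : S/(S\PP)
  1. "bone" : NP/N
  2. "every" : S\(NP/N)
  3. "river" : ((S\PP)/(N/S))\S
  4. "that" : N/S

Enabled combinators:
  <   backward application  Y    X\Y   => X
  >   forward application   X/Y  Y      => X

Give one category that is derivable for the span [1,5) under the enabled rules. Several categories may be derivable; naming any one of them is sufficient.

[0,5] S   >
  [0,1] "sent" : S/(S\PP)
  [1,5] S\PP   >
    [1,4] (S\PP)/(N/S)   <
      [1,3] S   <
        [1,2] "bone" : NP/N
        [2,3] "every" : S\(NP/N)
      [3,4] "river" : ((S\PP)/(N/S))\S
    [4,5] "that" : N/S

S\PP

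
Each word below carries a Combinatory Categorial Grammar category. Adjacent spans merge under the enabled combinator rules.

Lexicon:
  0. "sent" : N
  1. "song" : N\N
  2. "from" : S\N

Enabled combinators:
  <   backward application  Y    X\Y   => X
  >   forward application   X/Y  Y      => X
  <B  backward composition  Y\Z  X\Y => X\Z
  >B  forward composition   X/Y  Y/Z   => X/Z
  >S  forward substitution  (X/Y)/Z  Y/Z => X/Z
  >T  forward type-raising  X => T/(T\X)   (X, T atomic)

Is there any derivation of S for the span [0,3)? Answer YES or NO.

[0,3] S   <
  [0,1] "sent" : N
  [1,3] S\N   <B
    [1,2] "song" : N\N
    [2,3] "from" : S\N

YES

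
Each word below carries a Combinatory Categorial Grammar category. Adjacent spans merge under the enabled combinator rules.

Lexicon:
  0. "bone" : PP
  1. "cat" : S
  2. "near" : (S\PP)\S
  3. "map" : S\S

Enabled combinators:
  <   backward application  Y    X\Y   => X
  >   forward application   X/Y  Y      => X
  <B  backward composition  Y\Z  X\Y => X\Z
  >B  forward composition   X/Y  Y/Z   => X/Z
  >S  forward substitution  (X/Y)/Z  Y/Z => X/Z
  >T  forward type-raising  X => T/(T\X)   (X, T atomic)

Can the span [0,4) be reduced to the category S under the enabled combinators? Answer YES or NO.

YES

[0,4] S   >
  [0,1] S/(S\PP)   >T
    [0,1] "bone" : PP
  [1,4] S\PP   <B
    [1,3] S\PP   <
      [1,2] "cat" : S
      [2,3] "near" : (S\PP)\S
    [3,4] "map" : S\S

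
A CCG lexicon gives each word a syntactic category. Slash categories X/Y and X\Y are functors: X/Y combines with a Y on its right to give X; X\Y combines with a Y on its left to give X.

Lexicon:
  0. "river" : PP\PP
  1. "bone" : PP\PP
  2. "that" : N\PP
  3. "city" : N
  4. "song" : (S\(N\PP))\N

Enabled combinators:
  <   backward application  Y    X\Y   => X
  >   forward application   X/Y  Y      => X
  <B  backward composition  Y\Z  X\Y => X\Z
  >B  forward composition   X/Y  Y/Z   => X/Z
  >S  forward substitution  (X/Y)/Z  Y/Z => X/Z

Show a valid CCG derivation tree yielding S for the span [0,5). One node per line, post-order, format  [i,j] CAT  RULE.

[0,1] PP\PP  lex  "river"
[1,2] PP\PP  lex  "bone"
[2,3] N\PP  lex  "that"
[1,3] N\PP  <B  k=2
[0,3] N\PP  <B  k=1
[3,4] N  lex  "city"
[4,5] (S\(N\PP))\N  lex  "song"
[3,5] S\(N\PP)  <  k=4
[0,5] S  <  k=3

[0,5] S   <
  [0,3] N\PP   <B
    [0,1] "river" : PP\PP
    [1,3] N\PP   <B
      [1,2] "bone" : PP\PP
      [2,3] "that" : N\PP
  [3,5] S\(N\PP)   <
    [3,4] "city" : N
    [4,5] "song" : (S\(N\PP))\N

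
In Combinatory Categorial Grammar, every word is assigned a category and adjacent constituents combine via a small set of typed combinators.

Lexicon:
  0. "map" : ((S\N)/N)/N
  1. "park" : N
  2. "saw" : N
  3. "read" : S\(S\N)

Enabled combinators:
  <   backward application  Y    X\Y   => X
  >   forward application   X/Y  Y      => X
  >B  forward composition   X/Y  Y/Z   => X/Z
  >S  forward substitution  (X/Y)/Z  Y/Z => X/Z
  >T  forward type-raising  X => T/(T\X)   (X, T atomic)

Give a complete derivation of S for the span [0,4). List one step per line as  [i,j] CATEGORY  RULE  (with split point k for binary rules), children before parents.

[0,4] S   <
  [0,3] S\N   >
    [0,2] (S\N)/N   >
      [0,1] "map" : ((S\N)/N)/N
      [1,2] "park" : N
    [2,3] "saw" : N
  [3,4] "read" : S\(S\N)

[0,1] ((S\N)/N)/N  lex  "map"
[1,2] N  lex  "park"
[0,2] (S\N)/N  >  k=1
[2,3] N  lex  "saw"
[0,3] S\N  >  k=2
[3,4] S\(S\N)  lex  "read"
[0,4] S  <  k=3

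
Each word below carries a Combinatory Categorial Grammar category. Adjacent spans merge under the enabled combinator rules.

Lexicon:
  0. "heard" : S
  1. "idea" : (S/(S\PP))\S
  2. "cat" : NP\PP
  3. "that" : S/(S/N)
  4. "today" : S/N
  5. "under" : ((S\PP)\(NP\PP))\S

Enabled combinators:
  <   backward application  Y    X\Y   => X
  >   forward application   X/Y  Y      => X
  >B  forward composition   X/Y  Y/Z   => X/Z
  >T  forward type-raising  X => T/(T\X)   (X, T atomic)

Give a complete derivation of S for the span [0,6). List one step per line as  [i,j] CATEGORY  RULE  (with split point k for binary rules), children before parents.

[0,6] S   >
  [0,2] S/(S\PP)   <
    [0,1] "heard" : S
    [1,2] "idea" : (S/(S\PP))\S
  [2,6] S\PP   <
    [2,3] "cat" : NP\PP
    [3,6] (S\PP)\(NP\PP)   <
      [3,5] S   >
        [3,4] "that" : S/(S/N)
        [4,5] "today" : S/N
      [5,6] "under" : ((S\PP)\(NP\PP))\S

[0,1] S  lex  "heard"
[1,2] (S/(S\PP))\S  lex  "idea"
[0,2] S/(S\PP)  <  k=1
[2,3] NP\PP  lex  "cat"
[3,4] S/(S/N)  lex  "that"
[4,5] S/N  lex  "today"
[3,5] S  >  k=4
[5,6] ((S\PP)\(NP\PP))\S  lex  "under"
[3,6] (S\PP)\(NP\PP)  <  k=5
[2,6] S\PP  <  k=3
[0,6] S  >  k=2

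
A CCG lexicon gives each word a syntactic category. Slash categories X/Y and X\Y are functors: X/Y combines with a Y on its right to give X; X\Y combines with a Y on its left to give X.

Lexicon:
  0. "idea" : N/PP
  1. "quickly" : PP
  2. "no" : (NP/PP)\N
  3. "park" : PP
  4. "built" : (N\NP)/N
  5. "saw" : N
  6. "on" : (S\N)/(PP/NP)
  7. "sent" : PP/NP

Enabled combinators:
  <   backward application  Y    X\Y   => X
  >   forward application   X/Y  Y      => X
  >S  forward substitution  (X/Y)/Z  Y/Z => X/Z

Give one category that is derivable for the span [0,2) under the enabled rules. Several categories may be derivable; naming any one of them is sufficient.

N

[0,8] S   <
  [0,6] N   <
    [0,4] NP   >
      [0,3] NP/PP   <
        [0,2] N   >
          [0,1] "idea" : N/PP
          [1,2] "quickly" : PP
        [2,3] "no" : (NP/PP)\N
      [3,4] "park" : PP
    [4,6] N\NP   >
      [4,5] "built" : (N\NP)/N
      [5,6] "saw" : N
  [6,8] S\N   >
    [6,7] "on" : (S\N)/(PP/NP)
    [7,8] "sent" : PP/NP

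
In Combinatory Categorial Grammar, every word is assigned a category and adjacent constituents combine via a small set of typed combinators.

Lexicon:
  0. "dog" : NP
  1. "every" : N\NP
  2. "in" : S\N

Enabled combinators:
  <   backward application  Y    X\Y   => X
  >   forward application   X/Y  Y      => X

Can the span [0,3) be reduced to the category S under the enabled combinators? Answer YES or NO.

[0,3] S   <
  [0,2] N   <
    [0,1] "dog" : NP
    [1,2] "every" : N\NP
  [2,3] "in" : S\N

YES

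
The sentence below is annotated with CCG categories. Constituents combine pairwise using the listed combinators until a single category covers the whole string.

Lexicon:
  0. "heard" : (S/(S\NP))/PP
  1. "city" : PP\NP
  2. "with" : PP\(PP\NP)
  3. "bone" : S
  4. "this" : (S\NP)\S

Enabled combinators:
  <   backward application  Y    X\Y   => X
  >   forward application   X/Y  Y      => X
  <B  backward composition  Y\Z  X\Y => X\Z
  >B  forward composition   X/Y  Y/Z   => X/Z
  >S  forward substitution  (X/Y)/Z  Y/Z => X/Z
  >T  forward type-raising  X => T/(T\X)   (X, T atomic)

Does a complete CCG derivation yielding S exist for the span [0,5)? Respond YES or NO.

[0,5] S   >
  [0,3] S/(S\NP)   >
    [0,1] "heard" : (S/(S\NP))/PP
    [1,3] PP   <
      [1,2] "city" : PP\NP
      [2,3] "with" : PP\(PP\NP)
  [3,5] S\NP   <
    [3,4] "bone" : S
    [4,5] "this" : (S\NP)\S

YES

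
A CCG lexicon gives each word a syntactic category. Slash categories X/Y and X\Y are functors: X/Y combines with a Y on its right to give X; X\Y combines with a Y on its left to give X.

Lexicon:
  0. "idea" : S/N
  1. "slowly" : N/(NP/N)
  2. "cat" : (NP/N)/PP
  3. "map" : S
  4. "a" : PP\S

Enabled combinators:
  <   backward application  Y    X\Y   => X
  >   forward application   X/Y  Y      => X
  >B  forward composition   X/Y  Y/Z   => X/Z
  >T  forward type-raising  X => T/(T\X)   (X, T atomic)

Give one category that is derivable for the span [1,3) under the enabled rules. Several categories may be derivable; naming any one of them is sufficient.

[0,5] S   >
  [0,3] S/PP   >B
    [0,1] "idea" : S/N
    [1,3] N/PP   >B
      [1,2] "slowly" : N/(NP/N)
      [2,3] "cat" : (NP/N)/PP
  [3,5] PP   >
    [3,4] PP/(PP\S)   >T
      [3,4] "map" : S
    [4,5] "a" : PP\S

N/PP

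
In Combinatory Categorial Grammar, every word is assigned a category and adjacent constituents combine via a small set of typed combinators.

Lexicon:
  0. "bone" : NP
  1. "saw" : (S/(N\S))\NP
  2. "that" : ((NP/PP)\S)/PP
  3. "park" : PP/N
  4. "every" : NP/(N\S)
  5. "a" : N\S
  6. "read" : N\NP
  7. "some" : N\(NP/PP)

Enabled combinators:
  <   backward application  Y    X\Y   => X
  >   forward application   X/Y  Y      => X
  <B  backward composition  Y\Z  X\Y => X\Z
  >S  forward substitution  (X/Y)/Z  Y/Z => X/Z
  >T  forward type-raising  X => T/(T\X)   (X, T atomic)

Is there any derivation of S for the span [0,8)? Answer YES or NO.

YES

[0,8] S   >
  [0,2] S/(N\S)   <
    [0,1] "bone" : NP
    [1,2] "saw" : (S/(N\S))\NP
  [2,8] N\S   <B
    [2,7] (NP/PP)\S   >
      [2,3] "that" : ((NP/PP)\S)/PP
      [3,7] PP   >
        [3,4] "park" : PP/N
        [4,7] N   <
          [4,6] NP   >
            [4,5] "every" : NP/(N\S)
            [5,6] "a" : N\S
          [6,7] "read" : N\NP
    [7,8] "some" : N\(NP/PP)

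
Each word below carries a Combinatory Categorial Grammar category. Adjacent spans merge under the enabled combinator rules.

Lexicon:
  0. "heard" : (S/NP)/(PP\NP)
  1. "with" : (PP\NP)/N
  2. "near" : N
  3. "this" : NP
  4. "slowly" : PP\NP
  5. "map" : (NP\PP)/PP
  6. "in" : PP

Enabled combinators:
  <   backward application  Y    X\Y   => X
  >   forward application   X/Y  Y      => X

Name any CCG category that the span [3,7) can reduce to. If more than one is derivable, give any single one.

[0,7] S   >
  [0,3] S/NP   >
    [0,1] "heard" : (S/NP)/(PP\NP)
    [1,3] PP\NP   >
      [1,2] "with" : (PP\NP)/N
      [2,3] "near" : N
  [3,7] NP   <
    [3,5] PP   <
      [3,4] "this" : NP
      [4,5] "slowly" : PP\NP
    [5,7] NP\PP   >
      [5,6] "map" : (NP\PP)/PP
      [6,7] "in" : PP

NP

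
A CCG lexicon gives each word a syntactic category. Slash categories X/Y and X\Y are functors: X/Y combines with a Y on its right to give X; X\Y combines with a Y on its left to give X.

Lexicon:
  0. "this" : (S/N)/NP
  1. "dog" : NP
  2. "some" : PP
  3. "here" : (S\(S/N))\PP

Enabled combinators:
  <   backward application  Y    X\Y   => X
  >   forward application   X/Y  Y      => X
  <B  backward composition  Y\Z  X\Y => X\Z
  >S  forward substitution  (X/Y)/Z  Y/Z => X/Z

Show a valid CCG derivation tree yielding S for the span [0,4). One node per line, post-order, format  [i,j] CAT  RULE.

[0,4] S   <
  [0,2] S/N   >
    [0,1] "this" : (S/N)/NP
    [1,2] "dog" : NP
  [2,4] S\(S/N)   <
    [2,3] "some" : PP
    [3,4] "here" : (S\(S/N))\PP

[0,1] (S/N)/NP  lex  "this"
[1,2] NP  lex  "dog"
[0,2] S/N  >  k=1
[2,3] PP  lex  "some"
[3,4] (S\(S/N))\PP  lex  "here"
[2,4] S\(S/N)  <  k=3
[0,4] S  <  k=2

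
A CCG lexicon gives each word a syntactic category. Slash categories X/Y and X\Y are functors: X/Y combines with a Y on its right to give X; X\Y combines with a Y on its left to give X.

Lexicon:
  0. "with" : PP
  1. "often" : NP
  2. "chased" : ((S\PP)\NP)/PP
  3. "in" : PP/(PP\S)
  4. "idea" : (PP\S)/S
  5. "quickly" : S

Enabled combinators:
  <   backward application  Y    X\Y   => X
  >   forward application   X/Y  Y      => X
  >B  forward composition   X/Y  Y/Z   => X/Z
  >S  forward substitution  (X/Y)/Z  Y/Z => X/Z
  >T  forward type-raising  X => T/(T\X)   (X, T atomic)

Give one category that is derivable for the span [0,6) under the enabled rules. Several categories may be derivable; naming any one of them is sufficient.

S

[0,6] S   <
  [0,1] "with" : PP
  [1,6] S\PP   <
    [1,2] "often" : NP
    [2,6] (S\PP)\NP   >
      [2,3] "chased" : ((S\PP)\NP)/PP
      [3,6] PP   >
        [3,4] "in" : PP/(PP\S)
        [4,6] PP\S   >
          [4,5] "idea" : (PP\S)/S
          [5,6] "quickly" : S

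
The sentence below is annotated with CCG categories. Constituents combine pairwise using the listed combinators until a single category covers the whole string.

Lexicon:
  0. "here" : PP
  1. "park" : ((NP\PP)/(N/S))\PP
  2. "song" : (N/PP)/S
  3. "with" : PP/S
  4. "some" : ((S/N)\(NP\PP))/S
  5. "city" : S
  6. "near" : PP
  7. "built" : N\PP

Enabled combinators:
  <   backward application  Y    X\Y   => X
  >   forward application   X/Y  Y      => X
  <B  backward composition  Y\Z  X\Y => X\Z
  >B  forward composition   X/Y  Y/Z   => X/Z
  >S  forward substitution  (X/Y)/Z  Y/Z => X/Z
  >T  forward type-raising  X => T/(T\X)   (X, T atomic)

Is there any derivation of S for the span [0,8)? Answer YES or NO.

[0,8] S   >
  [0,6] S/N   <
    [0,4] NP\PP   >
      [0,2] (NP\PP)/(N/S)   <
        [0,1] "here" : PP
        [1,2] "park" : ((NP\PP)/(N/S))\PP
      [2,4] N/S   >S
        [2,3] "song" : (N/PP)/S
        [3,4] "with" : PP/S
    [4,6] (S/N)\(NP\PP)   >
      [4,5] "some" : ((S/N)\(NP\PP))/S
      [5,6] "city" : S
  [6,8] N   <
    [6,7] "near" : PP
    [7,8] "built" : N\PP

YES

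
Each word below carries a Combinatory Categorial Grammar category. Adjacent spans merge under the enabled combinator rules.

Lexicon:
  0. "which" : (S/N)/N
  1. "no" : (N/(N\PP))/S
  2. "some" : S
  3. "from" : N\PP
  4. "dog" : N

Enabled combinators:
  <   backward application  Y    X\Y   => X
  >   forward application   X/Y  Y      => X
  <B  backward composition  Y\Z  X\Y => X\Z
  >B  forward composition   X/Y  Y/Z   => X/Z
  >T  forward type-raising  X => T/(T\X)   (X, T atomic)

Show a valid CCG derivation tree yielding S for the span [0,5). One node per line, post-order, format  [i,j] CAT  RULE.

[0,5] S   >
  [0,4] S/N   >
    [0,1] "which" : (S/N)/N
    [1,4] N   >
      [1,3] N/(N\PP)   >
        [1,2] "no" : (N/(N\PP))/S
        [2,3] "some" : S
      [3,4] "from" : N\PP
  [4,5] "dog" : N

[0,1] (S/N)/N  lex  "which"
[1,2] (N/(N\PP))/S  lex  "no"
[2,3] S  lex  "some"
[1,3] N/(N\PP)  >  k=2
[3,4] N\PP  lex  "from"
[1,4] N  >  k=3
[0,4] S/N  >  k=1
[4,5] N  lex  "dog"
[0,5] S  >  k=4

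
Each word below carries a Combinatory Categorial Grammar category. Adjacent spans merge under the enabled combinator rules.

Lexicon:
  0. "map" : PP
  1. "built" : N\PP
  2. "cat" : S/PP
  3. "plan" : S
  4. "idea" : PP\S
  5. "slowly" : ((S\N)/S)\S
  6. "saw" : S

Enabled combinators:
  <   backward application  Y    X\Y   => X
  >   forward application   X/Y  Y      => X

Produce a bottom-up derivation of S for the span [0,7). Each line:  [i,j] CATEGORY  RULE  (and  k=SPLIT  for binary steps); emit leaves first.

[0,1] PP  lex  "map"
[1,2] N\PP  lex  "built"
[0,2] N  <  k=1
[2,3] S/PP  lex  "cat"
[3,4] S  lex  "plan"
[4,5] PP\S  lex  "idea"
[3,5] PP  <  k=4
[2,5] S  >  k=3
[5,6] ((S\N)/S)\S  lex  "slowly"
[2,6] (S\N)/S  <  k=5
[6,7] S  lex  "saw"
[2,7] S\N  >  k=6
[0,7] S  <  k=2

[0,7] S   <
  [0,2] N   <
    [0,1] "map" : PP
    [1,2] "built" : N\PP
  [2,7] S\N   >
    [2,6] (S\N)/S   <
      [2,5] S   >
        [2,3] "cat" : S/PP
        [3,5] PP   <
          [3,4] "plan" : S
          [4,5] "idea" : PP\S
      [5,6] "slowly" : ((S\N)/S)\S
    [6,7] "saw" : S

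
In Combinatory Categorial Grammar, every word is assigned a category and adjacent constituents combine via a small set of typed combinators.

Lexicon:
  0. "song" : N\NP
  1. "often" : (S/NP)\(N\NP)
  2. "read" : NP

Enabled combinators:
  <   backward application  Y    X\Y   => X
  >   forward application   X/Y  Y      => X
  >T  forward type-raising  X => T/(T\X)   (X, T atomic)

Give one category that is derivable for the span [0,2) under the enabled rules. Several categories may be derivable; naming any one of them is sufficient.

S/NP

[0,3] S   >
  [0,2] S/NP   <
    [0,1] "song" : N\NP
    [1,2] "often" : (S/NP)\(N\NP)
  [2,3] "read" : NP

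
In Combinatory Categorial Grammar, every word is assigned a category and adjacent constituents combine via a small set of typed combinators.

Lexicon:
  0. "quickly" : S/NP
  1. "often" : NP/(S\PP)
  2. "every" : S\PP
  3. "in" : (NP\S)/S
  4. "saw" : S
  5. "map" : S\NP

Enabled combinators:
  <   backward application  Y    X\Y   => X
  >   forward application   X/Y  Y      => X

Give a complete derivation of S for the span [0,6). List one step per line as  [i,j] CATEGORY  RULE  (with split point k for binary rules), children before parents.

[0,1] S/NP  lex  "quickly"
[1,2] NP/(S\PP)  lex  "often"
[2,3] S\PP  lex  "every"
[1,3] NP  >  k=2
[0,3] S  >  k=1
[3,4] (NP\S)/S  lex  "in"
[4,5] S  lex  "saw"
[3,5] NP\S  >  k=4
[0,5] NP  <  k=3
[5,6] S\NP  lex  "map"
[0,6] S  <  k=5

[0,6] S   <
  [0,5] NP   <
    [0,3] S   >
      [0,1] "quickly" : S/NP
      [1,3] NP   >
        [1,2] "often" : NP/(S\PP)
        [2,3] "every" : S\PP
    [3,5] NP\S   >
      [3,4] "in" : (NP\S)/S
      [4,5] "saw" : S
  [5,6] "map" : S\NP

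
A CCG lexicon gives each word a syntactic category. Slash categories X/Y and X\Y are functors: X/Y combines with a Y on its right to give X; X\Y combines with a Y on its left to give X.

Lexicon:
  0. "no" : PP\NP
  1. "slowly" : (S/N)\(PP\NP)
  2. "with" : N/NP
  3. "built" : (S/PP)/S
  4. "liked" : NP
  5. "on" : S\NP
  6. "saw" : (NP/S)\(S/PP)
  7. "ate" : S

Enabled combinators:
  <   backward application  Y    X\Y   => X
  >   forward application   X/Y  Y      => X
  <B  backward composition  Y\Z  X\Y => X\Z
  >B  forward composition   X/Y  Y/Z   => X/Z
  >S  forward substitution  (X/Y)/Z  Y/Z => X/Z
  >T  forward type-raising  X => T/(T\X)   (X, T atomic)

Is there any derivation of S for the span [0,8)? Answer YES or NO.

YES

[0,8] S   >
  [0,2] S/N   <
    [0,1] "no" : PP\NP
    [1,2] "slowly" : (S/N)\(PP\NP)
  [2,8] N   >
    [2,7] N/S   >B
      [2,3] "with" : N/NP
      [3,7] NP/S   <
        [3,6] S/PP   >
          [3,4] "built" : (S/PP)/S
          [4,6] S   <
            [4,5] "liked" : NP
            [5,6] "on" : S\NP
        [6,7] "saw" : (NP/S)\(S/PP)
    [7,8] "ate" : S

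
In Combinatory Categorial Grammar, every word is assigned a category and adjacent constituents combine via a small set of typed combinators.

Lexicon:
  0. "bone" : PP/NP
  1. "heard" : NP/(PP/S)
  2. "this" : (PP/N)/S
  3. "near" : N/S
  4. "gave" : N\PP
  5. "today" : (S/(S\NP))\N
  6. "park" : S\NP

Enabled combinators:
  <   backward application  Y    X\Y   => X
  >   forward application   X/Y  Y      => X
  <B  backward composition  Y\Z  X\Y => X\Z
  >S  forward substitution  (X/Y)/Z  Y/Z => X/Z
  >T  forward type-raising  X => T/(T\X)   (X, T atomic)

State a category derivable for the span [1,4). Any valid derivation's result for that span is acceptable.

[0,7] S   >
  [0,6] S/(S\NP)   <
    [0,5] N   <
      [0,4] PP   >
        [0,1] "bone" : PP/NP
        [1,4] NP   >
          [1,2] "heard" : NP/(PP/S)
          [2,4] PP/S   >S
            [2,3] "this" : (PP/N)/S
            [3,4] "near" : N/S
      [4,5] "gave" : N\PP
    [5,6] "today" : (S/(S\NP))\N
  [6,7] "park" : S\NP

NP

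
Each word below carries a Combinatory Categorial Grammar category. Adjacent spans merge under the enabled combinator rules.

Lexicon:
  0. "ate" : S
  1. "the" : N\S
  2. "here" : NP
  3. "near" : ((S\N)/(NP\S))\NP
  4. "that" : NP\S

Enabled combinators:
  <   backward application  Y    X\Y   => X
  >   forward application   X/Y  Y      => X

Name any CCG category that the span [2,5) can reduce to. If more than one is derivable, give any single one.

S\N

[0,5] S   <
  [0,2] N   <
    [0,1] "ate" : S
    [1,2] "the" : N\S
  [2,5] S\N   >
    [2,4] (S\N)/(NP\S)   <
      [2,3] "here" : NP
      [3,4] "near" : ((S\N)/(NP\S))\NP
    [4,5] "that" : NP\S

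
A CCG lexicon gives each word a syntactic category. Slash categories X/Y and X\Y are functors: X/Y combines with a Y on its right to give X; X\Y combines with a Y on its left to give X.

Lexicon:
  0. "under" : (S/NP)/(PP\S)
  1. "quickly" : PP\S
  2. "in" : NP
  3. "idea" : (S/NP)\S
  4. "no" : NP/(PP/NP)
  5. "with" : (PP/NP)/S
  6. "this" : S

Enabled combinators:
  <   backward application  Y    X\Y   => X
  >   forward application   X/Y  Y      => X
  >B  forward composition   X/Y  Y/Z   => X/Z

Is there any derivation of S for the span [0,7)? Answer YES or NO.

YES

[0,7] S   >
  [0,4] S/NP   <
    [0,3] S   >
      [0,2] S/NP   >
        [0,1] "under" : (S/NP)/(PP\S)
        [1,2] "quickly" : PP\S
      [2,3] "in" : NP
    [3,4] "idea" : (S/NP)\S
  [4,7] NP   >
    [4,5] "no" : NP/(PP/NP)
    [5,7] PP/NP   >
      [5,6] "with" : (PP/NP)/S
      [6,7] "this" : S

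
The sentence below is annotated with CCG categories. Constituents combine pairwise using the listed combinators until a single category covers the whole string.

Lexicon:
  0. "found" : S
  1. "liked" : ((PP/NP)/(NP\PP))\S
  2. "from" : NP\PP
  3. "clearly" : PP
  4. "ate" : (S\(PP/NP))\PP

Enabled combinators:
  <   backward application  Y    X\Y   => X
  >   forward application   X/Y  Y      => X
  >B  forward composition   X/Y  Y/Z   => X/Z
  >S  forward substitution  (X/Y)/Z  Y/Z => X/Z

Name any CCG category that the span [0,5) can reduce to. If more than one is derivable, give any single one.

S

[0,5] S   <
  [0,3] PP/NP   >
    [0,2] (PP/NP)/(NP\PP)   <
      [0,1] "found" : S
      [1,2] "liked" : ((PP/NP)/(NP\PP))\S
    [2,3] "from" : NP\PP
  [3,5] S\(PP/NP)   <
    [3,4] "clearly" : PP
    [4,5] "ate" : (S\(PP/NP))\PP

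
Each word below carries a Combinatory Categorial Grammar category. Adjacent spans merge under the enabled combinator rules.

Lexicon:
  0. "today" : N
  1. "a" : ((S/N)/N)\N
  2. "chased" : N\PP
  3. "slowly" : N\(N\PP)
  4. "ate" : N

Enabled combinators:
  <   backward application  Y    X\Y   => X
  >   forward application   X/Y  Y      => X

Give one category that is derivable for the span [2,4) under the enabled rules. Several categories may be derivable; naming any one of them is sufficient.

[0,5] S   >
  [0,4] S/N   >
    [0,2] (S/N)/N   <
      [0,1] "today" : N
      [1,2] "a" : ((S/N)/N)\N
    [2,4] N   <
      [2,3] "chased" : N\PP
      [3,4] "slowly" : N\(N\PP)
  [4,5] "ate" : N

N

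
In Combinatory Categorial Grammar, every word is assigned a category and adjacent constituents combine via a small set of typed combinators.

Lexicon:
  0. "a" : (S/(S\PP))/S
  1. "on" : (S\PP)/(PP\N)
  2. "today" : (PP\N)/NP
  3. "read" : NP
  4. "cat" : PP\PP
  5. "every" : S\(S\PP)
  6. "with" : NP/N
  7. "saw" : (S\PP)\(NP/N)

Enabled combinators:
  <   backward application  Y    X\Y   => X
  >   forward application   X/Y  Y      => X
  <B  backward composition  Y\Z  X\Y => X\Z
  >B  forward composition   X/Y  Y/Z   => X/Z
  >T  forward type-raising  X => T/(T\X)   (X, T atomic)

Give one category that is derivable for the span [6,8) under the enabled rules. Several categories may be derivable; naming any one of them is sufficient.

S\PP

[0,8] S   >
  [0,6] S/(S\PP)   >
    [0,1] "a" : (S/(S\PP))/S
    [1,6] S   <
      [1,5] S\PP   >
        [1,2] "on" : (S\PP)/(PP\N)
        [2,5] PP\N   <B
          [2,4] PP\N   >
            [2,3] "today" : (PP\N)/NP
            [3,4] "read" : NP
          [4,5] "cat" : PP\PP
      [5,6] "every" : S\(S\PP)
  [6,8] S\PP   <
    [6,7] "with" : NP/N
    [7,8] "saw" : (S\PP)\(NP/N)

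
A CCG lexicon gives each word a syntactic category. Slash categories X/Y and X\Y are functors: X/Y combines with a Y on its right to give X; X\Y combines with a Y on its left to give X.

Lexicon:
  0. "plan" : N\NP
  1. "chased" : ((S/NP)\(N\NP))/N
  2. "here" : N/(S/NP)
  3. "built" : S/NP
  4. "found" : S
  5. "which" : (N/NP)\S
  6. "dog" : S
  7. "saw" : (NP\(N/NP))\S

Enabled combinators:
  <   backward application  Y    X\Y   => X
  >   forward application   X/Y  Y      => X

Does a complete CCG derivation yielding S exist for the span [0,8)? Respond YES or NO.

YES

[0,8] S   >
  [0,4] S/NP   <
    [0,1] "plan" : N\NP
    [1,4] (S/NP)\(N\NP)   >
      [1,2] "chased" : ((S/NP)\(N\NP))/N
      [2,4] N   >
        [2,3] "here" : N/(S/NP)
        [3,4] "built" : S/NP
  [4,8] NP   <
    [4,6] N/NP   <
      [4,5] "found" : S
      [5,6] "which" : (N/NP)\S
    [6,8] NP\(N/NP)   <
      [6,7] "dog" : S
      [7,8] "saw" : (NP\(N/NP))\S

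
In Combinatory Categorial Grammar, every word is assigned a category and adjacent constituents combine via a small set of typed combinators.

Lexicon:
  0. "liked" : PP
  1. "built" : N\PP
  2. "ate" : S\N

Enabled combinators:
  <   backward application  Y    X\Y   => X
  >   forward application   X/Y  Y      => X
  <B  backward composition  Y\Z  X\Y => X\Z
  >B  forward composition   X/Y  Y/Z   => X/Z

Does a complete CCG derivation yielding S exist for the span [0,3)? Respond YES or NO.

[0,3] S   <
  [0,1] "liked" : PP
  [1,3] S\PP   <B
    [1,2] "built" : N\PP
    [2,3] "ate" : S\N

YES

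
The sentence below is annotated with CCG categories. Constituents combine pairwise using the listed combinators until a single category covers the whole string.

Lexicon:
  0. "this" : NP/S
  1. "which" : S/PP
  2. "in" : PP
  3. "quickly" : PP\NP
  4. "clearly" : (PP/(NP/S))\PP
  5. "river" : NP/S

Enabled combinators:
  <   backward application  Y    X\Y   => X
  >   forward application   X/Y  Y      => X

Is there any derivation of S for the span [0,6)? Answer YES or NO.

NP/S S/PP PP PP\NP (PP/(NP/S))\PP NP/S
CKY chart[0,6] = {PP}; S ∉ chart

NO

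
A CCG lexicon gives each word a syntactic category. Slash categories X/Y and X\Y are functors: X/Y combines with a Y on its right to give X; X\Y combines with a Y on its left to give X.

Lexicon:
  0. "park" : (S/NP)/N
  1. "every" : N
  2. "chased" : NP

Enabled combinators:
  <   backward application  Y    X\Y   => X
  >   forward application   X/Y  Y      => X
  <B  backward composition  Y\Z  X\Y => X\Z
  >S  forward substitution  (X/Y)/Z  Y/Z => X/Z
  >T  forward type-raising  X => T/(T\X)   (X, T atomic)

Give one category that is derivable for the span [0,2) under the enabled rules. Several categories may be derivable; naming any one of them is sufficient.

[0,3] S   >
  [0,2] S/NP   >
    [0,1] "park" : (S/NP)/N
    [1,2] "every" : N
  [2,3] "chased" : NP

S/NP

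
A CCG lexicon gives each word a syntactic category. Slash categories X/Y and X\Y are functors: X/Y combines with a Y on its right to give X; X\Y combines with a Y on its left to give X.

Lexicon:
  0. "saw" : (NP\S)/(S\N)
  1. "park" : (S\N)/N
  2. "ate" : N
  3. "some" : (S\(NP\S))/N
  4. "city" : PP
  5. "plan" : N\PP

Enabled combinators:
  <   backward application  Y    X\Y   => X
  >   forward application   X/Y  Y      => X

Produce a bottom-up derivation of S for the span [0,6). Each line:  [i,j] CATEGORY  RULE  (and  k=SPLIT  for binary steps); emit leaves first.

[0,1] (NP\S)/(S\N)  lex  "saw"
[1,2] (S\N)/N  lex  "park"
[2,3] N  lex  "ate"
[1,3] S\N  >  k=2
[0,3] NP\S  >  k=1
[3,4] (S\(NP\S))/N  lex  "some"
[4,5] PP  lex  "city"
[5,6] N\PP  lex  "plan"
[4,6] N  <  k=5
[3,6] S\(NP\S)  >  k=4
[0,6] S  <  k=3

[0,6] S   <
  [0,3] NP\S   >
    [0,1] "saw" : (NP\S)/(S\N)
    [1,3] S\N   >
      [1,2] "park" : (S\N)/N
      [2,3] "ate" : N
  [3,6] S\(NP\S)   >
    [3,4] "some" : (S\(NP\S))/N
    [4,6] N   <
      [4,5] "city" : PP
      [5,6] "plan" : N\PP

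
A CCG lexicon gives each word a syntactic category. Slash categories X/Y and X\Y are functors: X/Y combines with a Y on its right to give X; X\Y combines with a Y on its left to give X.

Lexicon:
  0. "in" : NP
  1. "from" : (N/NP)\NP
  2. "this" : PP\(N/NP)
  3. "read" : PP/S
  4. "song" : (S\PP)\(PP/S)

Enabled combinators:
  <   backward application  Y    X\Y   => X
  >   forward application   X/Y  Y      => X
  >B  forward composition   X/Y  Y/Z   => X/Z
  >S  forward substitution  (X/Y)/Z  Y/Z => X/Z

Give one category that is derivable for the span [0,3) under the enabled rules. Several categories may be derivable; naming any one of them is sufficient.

[0,5] S   <
  [0,3] PP   <
    [0,2] N/NP   <
      [0,1] "in" : NP
      [1,2] "from" : (N/NP)\NP
    [2,3] "this" : PP\(N/NP)
  [3,5] S\PP   <
    [3,4] "read" : PP/S
    [4,5] "song" : (S\PP)\(PP/S)

PP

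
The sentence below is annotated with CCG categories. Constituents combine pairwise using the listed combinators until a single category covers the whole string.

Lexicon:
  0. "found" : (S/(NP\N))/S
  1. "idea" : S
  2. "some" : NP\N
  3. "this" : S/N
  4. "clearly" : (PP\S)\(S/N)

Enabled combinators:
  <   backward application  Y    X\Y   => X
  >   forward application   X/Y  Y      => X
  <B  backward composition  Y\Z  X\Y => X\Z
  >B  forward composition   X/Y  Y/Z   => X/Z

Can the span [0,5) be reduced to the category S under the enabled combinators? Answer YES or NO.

(S/(NP\N))/S S NP\N S/N (PP\S)\(S/N)
CKY chart[0,5] = {PP}; S ∉ chart

NO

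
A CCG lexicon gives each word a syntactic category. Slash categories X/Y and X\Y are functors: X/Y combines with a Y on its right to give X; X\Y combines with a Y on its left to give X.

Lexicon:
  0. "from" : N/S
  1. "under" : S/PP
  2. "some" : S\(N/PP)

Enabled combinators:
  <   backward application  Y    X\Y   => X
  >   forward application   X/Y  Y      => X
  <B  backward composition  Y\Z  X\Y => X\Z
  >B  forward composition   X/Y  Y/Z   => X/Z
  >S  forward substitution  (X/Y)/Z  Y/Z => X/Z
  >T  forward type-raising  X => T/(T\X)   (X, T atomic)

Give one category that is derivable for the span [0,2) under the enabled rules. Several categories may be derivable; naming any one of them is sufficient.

[0,3] S   <
  [0,2] N/PP   >B
    [0,1] "from" : N/S
    [1,2] "under" : S/PP
  [2,3] "some" : S\(N/PP)

N/PP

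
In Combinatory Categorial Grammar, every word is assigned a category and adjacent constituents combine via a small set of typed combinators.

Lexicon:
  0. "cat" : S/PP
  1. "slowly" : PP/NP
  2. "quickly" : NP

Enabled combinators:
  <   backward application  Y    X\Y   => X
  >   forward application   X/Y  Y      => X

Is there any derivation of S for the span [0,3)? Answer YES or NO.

[0,3] S   >
  [0,1] "cat" : S/PP
  [1,3] PP   >
    [1,2] "slowly" : PP/NP
    [2,3] "quickly" : NP

YES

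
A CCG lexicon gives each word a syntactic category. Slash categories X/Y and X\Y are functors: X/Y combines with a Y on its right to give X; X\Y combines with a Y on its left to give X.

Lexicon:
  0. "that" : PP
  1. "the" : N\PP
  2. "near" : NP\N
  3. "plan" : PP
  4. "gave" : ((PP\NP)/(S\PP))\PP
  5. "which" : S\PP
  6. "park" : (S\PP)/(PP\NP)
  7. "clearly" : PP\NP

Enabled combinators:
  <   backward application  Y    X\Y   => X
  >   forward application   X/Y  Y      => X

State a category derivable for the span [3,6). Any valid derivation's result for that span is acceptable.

PP\NP

[0,8] S   <
  [0,6] PP   <
    [0,3] NP   <
      [0,2] N   <
        [0,1] "that" : PP
        [1,2] "the" : N\PP
      [2,3] "near" : NP\N
    [3,6] PP\NP   >
      [3,5] (PP\NP)/(S\PP)   <
        [3,4] "plan" : PP
        [4,5] "gave" : ((PP\NP)/(S\PP))\PP
      [5,6] "which" : S\PP
  [6,8] S\PP   >
    [6,7] "park" : (S\PP)/(PP\NP)
    [7,8] "clearly" : PP\NP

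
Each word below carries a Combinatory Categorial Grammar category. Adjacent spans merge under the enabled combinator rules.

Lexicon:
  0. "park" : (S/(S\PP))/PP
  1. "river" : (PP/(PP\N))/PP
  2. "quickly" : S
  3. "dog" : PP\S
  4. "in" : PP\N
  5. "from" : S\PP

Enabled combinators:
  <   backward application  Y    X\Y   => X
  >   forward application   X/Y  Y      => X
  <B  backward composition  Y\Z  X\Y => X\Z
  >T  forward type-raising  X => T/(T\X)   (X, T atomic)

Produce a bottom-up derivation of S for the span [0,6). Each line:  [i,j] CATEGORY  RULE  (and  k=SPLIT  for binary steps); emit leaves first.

[0,6] S   >
  [0,5] S/(S\PP)   >
    [0,1] "park" : (S/(S\PP))/PP
    [1,5] PP   >
      [1,4] PP/(PP\N)   >
        [1,2] "river" : (PP/(PP\N))/PP
        [2,4] PP   <
          [2,3] "quickly" : S
          [3,4] "dog" : PP\S
      [4,5] "in" : PP\N
  [5,6] "from" : S\PP

[0,1] (S/(S\PP))/PP  lex  "park"
[1,2] (PP/(PP\N))/PP  lex  "river"
[2,3] S  lex  "quickly"
[3,4] PP\S  lex  "dog"
[2,4] PP  <  k=3
[1,4] PP/(PP\N)  >  k=2
[4,5] PP\N  lex  "in"
[1,5] PP  >  k=4
[0,5] S/(S\PP)  >  k=1
[5,6] S\PP  lex  "from"
[0,6] S  >  k=5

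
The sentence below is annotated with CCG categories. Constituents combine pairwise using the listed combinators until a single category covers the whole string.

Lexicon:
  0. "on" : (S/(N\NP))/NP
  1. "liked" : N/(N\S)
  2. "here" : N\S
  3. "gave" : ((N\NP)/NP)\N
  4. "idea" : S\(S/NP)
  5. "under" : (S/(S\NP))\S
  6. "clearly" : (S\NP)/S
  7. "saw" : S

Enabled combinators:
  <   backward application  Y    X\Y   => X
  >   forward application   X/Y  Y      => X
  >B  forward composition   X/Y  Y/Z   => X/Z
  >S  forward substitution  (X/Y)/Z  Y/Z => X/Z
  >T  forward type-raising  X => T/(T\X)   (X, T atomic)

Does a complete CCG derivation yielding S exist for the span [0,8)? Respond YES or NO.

[0,8] S   >
  [0,6] S/(S\NP)   <
    [0,5] S   <
      [0,4] S/NP   >S
        [0,1] "on" : (S/(N\NP))/NP
        [1,4] (N\NP)/NP   <
          [1,3] N   >
            [1,2] "liked" : N/(N\S)
            [2,3] "here" : N\S
          [3,4] "gave" : ((N\NP)/NP)\N
      [4,5] "idea" : S\(S/NP)
    [5,6] "under" : (S/(S\NP))\S
  [6,8] S\NP   >
    [6,7] "clearly" : (S\NP)/S
    [7,8] "saw" : S

YES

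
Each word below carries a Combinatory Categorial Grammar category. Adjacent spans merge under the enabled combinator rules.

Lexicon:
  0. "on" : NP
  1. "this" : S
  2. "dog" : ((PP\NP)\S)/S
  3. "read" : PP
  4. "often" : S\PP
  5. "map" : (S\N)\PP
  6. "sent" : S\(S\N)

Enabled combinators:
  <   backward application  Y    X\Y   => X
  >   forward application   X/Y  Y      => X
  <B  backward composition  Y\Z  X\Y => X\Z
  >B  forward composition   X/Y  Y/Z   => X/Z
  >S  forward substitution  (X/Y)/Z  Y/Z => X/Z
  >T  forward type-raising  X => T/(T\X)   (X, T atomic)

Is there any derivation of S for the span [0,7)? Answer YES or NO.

YES

[0,7] S   <
  [0,6] S\N   <
    [0,5] PP   >
      [0,1] PP/(PP\NP)   >T
        [0,1] "on" : NP
      [1,5] PP\NP   <
        [1,2] "this" : S
        [2,5] (PP\NP)\S   >
          [2,3] "dog" : ((PP\NP)\S)/S
          [3,5] S   >
            [3,4] S/(S\PP)   >T
              [3,4] "read" : PP
            [4,5] "often" : S\PP
    [5,6] "map" : (S\N)\PP
  [6,7] "sent" : S\(S\N)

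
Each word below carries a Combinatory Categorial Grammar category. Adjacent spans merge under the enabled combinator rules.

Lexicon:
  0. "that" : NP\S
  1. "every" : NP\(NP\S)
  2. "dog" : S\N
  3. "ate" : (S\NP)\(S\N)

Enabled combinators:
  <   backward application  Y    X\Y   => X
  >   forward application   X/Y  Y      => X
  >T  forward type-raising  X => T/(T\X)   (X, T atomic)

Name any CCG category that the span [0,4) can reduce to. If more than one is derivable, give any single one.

[0,4] S   <
  [0,2] NP   <
    [0,1] "that" : NP\S
    [1,2] "every" : NP\(NP\S)
  [2,4] S\NP   <
    [2,3] "dog" : S\N
    [3,4] "ate" : (S\NP)\(S\N)

S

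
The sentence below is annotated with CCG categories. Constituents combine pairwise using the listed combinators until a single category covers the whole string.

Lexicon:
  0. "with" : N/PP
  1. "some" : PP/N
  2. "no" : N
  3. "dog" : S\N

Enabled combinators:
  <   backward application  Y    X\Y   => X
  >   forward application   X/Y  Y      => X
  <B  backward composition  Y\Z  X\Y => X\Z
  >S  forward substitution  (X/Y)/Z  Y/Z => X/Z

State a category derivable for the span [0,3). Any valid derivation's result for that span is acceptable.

[0,4] S   <
  [0,3] N   >
    [0,1] "with" : N/PP
    [1,3] PP   >
      [1,2] "some" : PP/N
      [2,3] "no" : N
  [3,4] "dog" : S\N

N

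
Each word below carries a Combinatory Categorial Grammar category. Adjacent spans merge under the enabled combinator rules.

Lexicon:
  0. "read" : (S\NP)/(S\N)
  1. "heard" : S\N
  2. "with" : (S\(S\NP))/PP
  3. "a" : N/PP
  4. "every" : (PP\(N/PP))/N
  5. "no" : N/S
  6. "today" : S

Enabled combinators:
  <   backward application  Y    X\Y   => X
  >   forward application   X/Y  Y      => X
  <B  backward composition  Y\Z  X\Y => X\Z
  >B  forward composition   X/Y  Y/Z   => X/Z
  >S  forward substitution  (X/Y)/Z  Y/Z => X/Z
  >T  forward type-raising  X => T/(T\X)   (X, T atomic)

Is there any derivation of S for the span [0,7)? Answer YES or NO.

[0,7] S   <
  [0,2] S\NP   >
    [0,1] "read" : (S\NP)/(S\N)
    [1,2] "heard" : S\N
  [2,7] S\(S\NP)   >
    [2,3] "with" : (S\(S\NP))/PP
    [3,7] PP   <
      [3,4] "a" : N/PP
      [4,7] PP\(N/PP)   >
        [4,5] "every" : (PP\(N/PP))/N
        [5,7] N   >
          [5,6] "no" : N/S
          [6,7] "today" : S

YES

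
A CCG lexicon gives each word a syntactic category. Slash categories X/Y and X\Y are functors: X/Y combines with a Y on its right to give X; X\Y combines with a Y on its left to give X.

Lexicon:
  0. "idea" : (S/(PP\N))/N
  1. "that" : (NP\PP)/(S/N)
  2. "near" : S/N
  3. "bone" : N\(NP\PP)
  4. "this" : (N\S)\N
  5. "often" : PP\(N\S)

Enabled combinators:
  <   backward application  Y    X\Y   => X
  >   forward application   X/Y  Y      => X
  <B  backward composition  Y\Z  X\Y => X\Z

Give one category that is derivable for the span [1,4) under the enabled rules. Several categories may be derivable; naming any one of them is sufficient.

N

[0,6] S   >
  [0,4] S/(PP\N)   >
    [0,1] "idea" : (S/(PP\N))/N
    [1,4] N   <
      [1,3] NP\PP   >
        [1,2] "that" : (NP\PP)/(S/N)
        [2,3] "near" : S/N
      [3,4] "bone" : N\(NP\PP)
  [4,6] PP\N   <B
    [4,5] "this" : (N\S)\N
    [5,6] "often" : PP\(N\S)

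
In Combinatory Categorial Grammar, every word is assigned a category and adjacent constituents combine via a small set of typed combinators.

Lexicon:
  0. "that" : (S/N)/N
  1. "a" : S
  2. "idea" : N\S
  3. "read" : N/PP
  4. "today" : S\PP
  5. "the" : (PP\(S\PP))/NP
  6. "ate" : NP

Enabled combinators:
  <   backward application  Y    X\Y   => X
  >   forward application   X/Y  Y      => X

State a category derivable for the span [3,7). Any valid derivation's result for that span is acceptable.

[0,7] S   >
  [0,3] S/N   >
    [0,1] "that" : (S/N)/N
    [1,3] N   <
      [1,2] "a" : S
      [2,3] "idea" : N\S
  [3,7] N   >
    [3,4] "read" : N/PP
    [4,7] PP   <
      [4,5] "today" : S\PP
      [5,7] PP\(S\PP)   >
        [5,6] "the" : (PP\(S\PP))/NP
        [6,7] "ate" : NP

N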